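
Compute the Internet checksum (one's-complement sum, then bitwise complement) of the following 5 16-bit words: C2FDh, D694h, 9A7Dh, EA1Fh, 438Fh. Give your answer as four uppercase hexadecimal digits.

One's-complement addition (fold any carry out of bit 15 back into bit 0):
  0xC2FD + 0xD694 = 0x19991 → wrap carry → 0x9992
  0x9992 + 0x9A7D = 0x1340F → wrap carry → 0x3410
  0x3410 + 0xEA1F = 0x11E2F → wrap carry → 0x1E30
  0x1E30 + 0x438F = 0x061BF
One's-complement sum = 0x61BF.
Checksum = ~0x61BF & 0xFFFF = 0x9E40.

9E40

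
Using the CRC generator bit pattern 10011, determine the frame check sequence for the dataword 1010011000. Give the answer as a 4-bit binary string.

Append 4 zeros: 10100110000000. Divide by 10011 (XOR where the leading bit is 1):
  pos 0: 10100 XOR 10011 = 00111
  pos 2: 11111 XOR 10011 = 01100
  pos 3: 11000 XOR 10011 = 01011
  pos 4: 10110 XOR 10011 = 00101
  pos 6: 10100 XOR 10011 = 00111
  pos 8: 11100 XOR 10011 = 01111
  pos 9: 11110 XOR 10011 = 01101
Remainder (last 4 bits) = 1101. This is the CRC / FCS.

1101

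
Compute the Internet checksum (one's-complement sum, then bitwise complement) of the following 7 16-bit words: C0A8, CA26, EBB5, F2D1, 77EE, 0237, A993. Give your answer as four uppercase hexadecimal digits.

One's-complement addition (fold any carry out of bit 15 back into bit 0):
  0xC0A8 + 0xCA26 = 0x18ACE → wrap carry → 0x8ACF
  0x8ACF + 0xEBB5 = 0x17684 → wrap carry → 0x7685
  0x7685 + 0xF2D1 = 0x16956 → wrap carry → 0x6957
  0x6957 + 0x77EE = 0x0E145
  0xE145 + 0x0237 = 0x0E37C
  0xE37C + 0xA993 = 0x18D0F → wrap carry → 0x8D10
One's-complement sum = 0x8D10.
Checksum = ~0x8D10 & 0xFFFF = 0x72EF.

72EF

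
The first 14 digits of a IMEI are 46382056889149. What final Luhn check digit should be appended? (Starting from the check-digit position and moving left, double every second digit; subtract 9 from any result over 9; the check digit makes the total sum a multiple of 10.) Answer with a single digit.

Partial digits right→left: 9 4 1 9 8 8 6 5 0 2 8 3 6 4
Double every second digit counting from the check-digit position (so the 1st, 3rd, 5th, ... of the partial from the right).
  doubled (with −9 where >9): 9 2 7 3 0 7 3 → sum 31
  kept as-is: 4 9 8 5 2 3 4 → sum 35
Total = 31 + 35 = 66.
Check digit = (10 − (66 mod 10)) mod 10 = 4.

4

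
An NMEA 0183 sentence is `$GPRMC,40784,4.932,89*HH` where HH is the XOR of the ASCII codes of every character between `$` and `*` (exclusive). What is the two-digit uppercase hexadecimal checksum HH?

XOR the ASCII codes of the payload characters:
  'G' = 0x47 → acc = 0x47
  'P' = 0x50 → acc = 0x17
  'R' = 0x52 → acc = 0x45
  'M' = 0x4D → acc = 0x08
  'C' = 0x43 → acc = 0x4B
  ',' = 0x2C → acc = 0x67
  '4' = 0x34 → acc = 0x53
  '0' = 0x30 → acc = 0x63
  '7' = 0x37 → acc = 0x54
  '8' = 0x38 → acc = 0x6C
  '4' = 0x34 → acc = 0x58
  ',' = 0x2C → acc = 0x74
  '4' = 0x34 → acc = 0x40
  '.' = 0x2E → acc = 0x6E
  '9' = 0x39 → acc = 0x57
  '3' = 0x33 → acc = 0x64
  '2' = 0x32 → acc = 0x56
  ',' = 0x2C → acc = 0x7A
  '8' = 0x38 → acc = 0x42
  '9' = 0x39 → acc = 0x7B
Checksum = 0x7B.

7B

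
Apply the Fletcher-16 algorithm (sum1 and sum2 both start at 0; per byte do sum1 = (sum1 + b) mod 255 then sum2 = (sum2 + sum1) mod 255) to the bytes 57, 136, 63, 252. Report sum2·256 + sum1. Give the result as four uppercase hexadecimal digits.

F9FD

Running sums (mod 255):
  after byte 0 (57): sum1=57, sum2=57
  after byte 1 (136): sum1=193, sum2=250
  after byte 2 (63): sum1=1, sum2=251
  after byte 3 (252): sum1=253, sum2=249
Checksum = sum2·256 + sum1 = 249·256 + 253 = 63997 = 0xF9FD.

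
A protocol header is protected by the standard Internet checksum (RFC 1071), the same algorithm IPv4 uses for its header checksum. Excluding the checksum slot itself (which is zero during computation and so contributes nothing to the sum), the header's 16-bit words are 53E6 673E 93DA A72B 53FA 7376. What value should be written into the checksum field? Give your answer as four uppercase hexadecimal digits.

One's-complement addition (fold any carry out of bit 15 back into bit 0):
  0x53E6 + 0x673E = 0x0BB24
  0xBB24 + 0x93DA = 0x14EFE → wrap carry → 0x4EFF
  0x4EFF + 0xA72B = 0x0F62A
  0xF62A + 0x53FA = 0x14A24 → wrap carry → 0x4A25
  0x4A25 + 0x7376 = 0x0BD9B
One's-complement sum = 0xBD9B.
Checksum = ~0xBD9B & 0xFFFF = 0x4264.

4264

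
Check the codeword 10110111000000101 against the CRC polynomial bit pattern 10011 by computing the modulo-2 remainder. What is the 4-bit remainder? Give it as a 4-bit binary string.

Modulo-2 division of 10110111000000101 by 10011:
  pos 0: 10110 XOR 10011 = 00101
  pos 2: 10111 XOR 10011 = 00100
  pos 4: 10010 XOR 10011 = 00001
  pos 8: 10000 XOR 10011 = 00011
  pos 11: 11010 XOR 10011 = 01001
  pos 12: 10011 XOR 10011 = 00000
Remainder = 0000 (zero — the frame passes the CRC check).

0000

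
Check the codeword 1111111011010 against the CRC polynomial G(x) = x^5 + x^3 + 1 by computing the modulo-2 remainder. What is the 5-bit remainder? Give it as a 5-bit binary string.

00000

Modulo-2 division of 1111111011010 by 101001:
  pos 0: 111111 XOR 101001 = 010110
  pos 1: 101101 XOR 101001 = 000100
  pos 4: 100011 XOR 101001 = 001010
  pos 6: 101001 XOR 101001 = 000000
Remainder = 00000 (zero — the frame passes the CRC check).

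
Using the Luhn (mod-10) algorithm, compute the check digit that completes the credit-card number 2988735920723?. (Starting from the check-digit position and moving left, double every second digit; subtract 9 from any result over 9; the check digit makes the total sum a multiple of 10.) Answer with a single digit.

Partial digits right→left: 3 2 7 0 2 9 5 3 7 8 8 9 2
Double every second digit counting from the check-digit position (so the 1st, 3rd, 5th, ... of the partial from the right).
  doubled (with −9 where >9): 6 5 4 1 5 7 4 → sum 32
  kept as-is: 2 0 9 3 8 9 → sum 31
Total = 32 + 31 = 63.
Check digit = (10 − (63 mod 10)) mod 10 = 7.

7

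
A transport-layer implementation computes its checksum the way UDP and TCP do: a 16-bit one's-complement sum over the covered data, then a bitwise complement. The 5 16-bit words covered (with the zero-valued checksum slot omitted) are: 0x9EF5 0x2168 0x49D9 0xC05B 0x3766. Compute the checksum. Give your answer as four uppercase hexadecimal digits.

FE06

One's-complement addition (fold any carry out of bit 15 back into bit 0):
  0x9EF5 + 0x2168 = 0x0C05D
  0xC05D + 0x49D9 = 0x10A36 → wrap carry → 0x0A37
  0x0A37 + 0xC05B = 0x0CA92
  0xCA92 + 0x3766 = 0x101F8 → wrap carry → 0x01F9
One's-complement sum = 0x01F9.
Checksum = ~0x01F9 & 0xFFFF = 0xFE06.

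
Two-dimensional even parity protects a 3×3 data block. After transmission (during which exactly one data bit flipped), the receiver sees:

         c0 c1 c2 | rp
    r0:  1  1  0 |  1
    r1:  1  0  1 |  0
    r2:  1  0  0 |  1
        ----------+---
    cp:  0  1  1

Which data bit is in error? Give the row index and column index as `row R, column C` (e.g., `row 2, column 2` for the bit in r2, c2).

Recompute each row's even parity and compare to rp:
  r0: data parity 0, sent rp 1 → mismatch
  r1: data parity 0, sent rp 0 → ok
  r2: data parity 1, sent rp 1 → ok
Recompute each column's even parity and compare to cp:
  c0: data parity 1, sent cp 0 → mismatch
  c1: data parity 1, sent cp 1 → ok
  c2: data parity 1, sent cp 1 → ok
Exactly one row (r0) and one column (c0) fail → the flipped bit is at their intersection.

row 0, column 0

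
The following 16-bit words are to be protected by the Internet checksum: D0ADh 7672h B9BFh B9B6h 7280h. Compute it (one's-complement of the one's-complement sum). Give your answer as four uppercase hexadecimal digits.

D2E8

One's-complement addition (fold any carry out of bit 15 back into bit 0):
  0xD0AD + 0x7672 = 0x1471F → wrap carry → 0x4720
  0x4720 + 0xB9BF = 0x100DF → wrap carry → 0x00E0
  0x00E0 + 0xB9B6 = 0x0BA96
  0xBA96 + 0x7280 = 0x12D16 → wrap carry → 0x2D17
One's-complement sum = 0x2D17.
Checksum = ~0x2D17 & 0xFFFF = 0xD2E8.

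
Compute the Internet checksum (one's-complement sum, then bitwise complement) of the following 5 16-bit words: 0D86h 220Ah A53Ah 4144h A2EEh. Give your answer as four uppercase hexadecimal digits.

One's-complement addition (fold any carry out of bit 15 back into bit 0):
  0x0D86 + 0x220A = 0x02F90
  0x2F90 + 0xA53A = 0x0D4CA
  0xD4CA + 0x4144 = 0x1160E → wrap carry → 0x160F
  0x160F + 0xA2EE = 0x0B8FD
One's-complement sum = 0xB8FD.
Checksum = ~0xB8FD & 0xFFFF = 0x4702.

4702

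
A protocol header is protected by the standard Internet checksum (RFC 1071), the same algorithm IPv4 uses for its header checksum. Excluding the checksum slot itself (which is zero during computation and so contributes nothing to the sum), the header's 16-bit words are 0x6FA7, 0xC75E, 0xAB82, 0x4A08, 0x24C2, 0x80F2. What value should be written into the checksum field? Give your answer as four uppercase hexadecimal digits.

2DBA

One's-complement addition (fold any carry out of bit 15 back into bit 0):
  0x6FA7 + 0xC75E = 0x13705 → wrap carry → 0x3706
  0x3706 + 0xAB82 = 0x0E288
  0xE288 + 0x4A08 = 0x12C90 → wrap carry → 0x2C91
  0x2C91 + 0x24C2 = 0x05153
  0x5153 + 0x80F2 = 0x0D245
One's-complement sum = 0xD245.
Checksum = ~0xD245 & 0xFFFF = 0x2DBA.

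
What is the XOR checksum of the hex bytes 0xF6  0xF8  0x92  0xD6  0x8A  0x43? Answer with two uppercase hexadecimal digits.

XOR the bytes together:
  start with 0xF6
  0xF6 ⊕ 0xF8 = 0x0E
  0x0E ⊕ 0x92 = 0x9C
  0x9C ⊕ 0xD6 = 0x4A
  0x4A ⊕ 0x8A = 0xC0
  0xC0 ⊕ 0x43 = 0x83

83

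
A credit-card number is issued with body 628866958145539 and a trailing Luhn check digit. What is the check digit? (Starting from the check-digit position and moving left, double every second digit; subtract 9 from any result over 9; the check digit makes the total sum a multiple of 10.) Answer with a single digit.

3

Partial digits right→left: 9 3 5 5 4 1 8 5 9 6 6 8 8 2 6
Double every second digit counting from the check-digit position (so the 1st, 3rd, 5th, ... of the partial from the right).
  doubled (with −9 where >9): 9 1 8 7 9 3 7 3 → sum 47
  kept as-is: 3 5 1 5 6 8 2 → sum 30
Total = 47 + 30 = 77.
Check digit = (10 − (77 mod 10)) mod 10 = 3.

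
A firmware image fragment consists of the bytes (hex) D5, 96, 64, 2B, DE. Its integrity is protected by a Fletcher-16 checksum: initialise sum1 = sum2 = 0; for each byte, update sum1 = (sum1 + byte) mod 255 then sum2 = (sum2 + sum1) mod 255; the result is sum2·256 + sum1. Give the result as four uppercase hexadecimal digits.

Running sums (mod 255):
  after byte 0 (D5): sum1=213, sum2=213
  after byte 1 (96): sum1=108, sum2=66
  after byte 2 (64): sum1=208, sum2=19
  after byte 3 (2B): sum1=251, sum2=15
  after byte 4 (DE): sum1=218, sum2=233
Checksum = sum2·256 + sum1 = 233·256 + 218 = 59866 = 0xE9DA.

E9DA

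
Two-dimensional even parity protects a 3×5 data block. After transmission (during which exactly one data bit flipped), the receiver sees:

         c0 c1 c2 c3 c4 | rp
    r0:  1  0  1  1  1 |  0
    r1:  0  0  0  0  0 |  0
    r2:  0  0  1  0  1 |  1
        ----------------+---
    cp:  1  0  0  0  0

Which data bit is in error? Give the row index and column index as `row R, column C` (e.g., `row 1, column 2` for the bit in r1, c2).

row 2, column 3

Recompute each row's even parity and compare to rp:
  r0: data parity 0, sent rp 0 → ok
  r1: data parity 0, sent rp 0 → ok
  r2: data parity 0, sent rp 1 → mismatch
Recompute each column's even parity and compare to cp:
  c0: data parity 1, sent cp 1 → ok
  c1: data parity 0, sent cp 0 → ok
  c2: data parity 0, sent cp 0 → ok
  c3: data parity 1, sent cp 0 → mismatch
  c4: data parity 0, sent cp 0 → ok
Exactly one row (r2) and one column (c3) fail → the flipped bit is at their intersection.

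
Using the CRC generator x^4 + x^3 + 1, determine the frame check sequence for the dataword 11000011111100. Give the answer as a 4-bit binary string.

0010

Append 4 zeros: 110000111111000000. Divide by 11001 (XOR where the leading bit is 1):
  pos 0: 11000 XOR 11001 = 00001
  pos 4: 10111 XOR 11001 = 01110
  pos 5: 11101 XOR 11001 = 00100
  pos 7: 10011 XOR 11001 = 01010
  pos 8: 10100 XOR 11001 = 01101
  pos 9: 11010 XOR 11001 = 00011
  pos 12: 11000 XOR 11001 = 00001
Remainder (last 4 bits) = 0010. This is the CRC / FCS.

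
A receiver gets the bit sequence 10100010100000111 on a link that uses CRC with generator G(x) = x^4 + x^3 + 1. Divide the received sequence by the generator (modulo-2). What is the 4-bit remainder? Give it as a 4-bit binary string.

1101

Modulo-2 division of 10100010100000111 by 11001:
  pos 0: 10100 XOR 11001 = 01101
  pos 1: 11010 XOR 11001 = 00011
  pos 4: 11101 XOR 11001 = 00100
  pos 6: 10000 XOR 11001 = 01001
  pos 7: 10010 XOR 11001 = 01011
  pos 8: 10110 XOR 11001 = 01111
  pos 9: 11110 XOR 11001 = 00111
  pos 11: 11111 XOR 11001 = 00110
Remainder = 1101 (nonzero — an error is detected).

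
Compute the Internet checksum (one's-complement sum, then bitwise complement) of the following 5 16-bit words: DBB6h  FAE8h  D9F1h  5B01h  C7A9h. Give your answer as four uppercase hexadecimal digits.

One's-complement addition (fold any carry out of bit 15 back into bit 0):
  0xDBB6 + 0xFAE8 = 0x1D69E → wrap carry → 0xD69F
  0xD69F + 0xD9F1 = 0x1B090 → wrap carry → 0xB091
  0xB091 + 0x5B01 = 0x10B92 → wrap carry → 0x0B93
  0x0B93 + 0xC7A9 = 0x0D33C
One's-complement sum = 0xD33C.
Checksum = ~0xD33C & 0xFFFF = 0x2CC3.

2CC3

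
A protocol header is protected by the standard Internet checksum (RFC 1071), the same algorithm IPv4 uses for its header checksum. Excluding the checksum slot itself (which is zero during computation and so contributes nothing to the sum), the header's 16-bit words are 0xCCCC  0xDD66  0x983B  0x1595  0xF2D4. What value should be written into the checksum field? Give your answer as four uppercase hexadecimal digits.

B526

One's-complement addition (fold any carry out of bit 15 back into bit 0):
  0xCCCC + 0xDD66 = 0x1AA32 → wrap carry → 0xAA33
  0xAA33 + 0x983B = 0x1426E → wrap carry → 0x426F
  0x426F + 0x1595 = 0x05804
  0x5804 + 0xF2D4 = 0x14AD8 → wrap carry → 0x4AD9
One's-complement sum = 0x4AD9.
Checksum = ~0x4AD9 & 0xFFFF = 0xB526.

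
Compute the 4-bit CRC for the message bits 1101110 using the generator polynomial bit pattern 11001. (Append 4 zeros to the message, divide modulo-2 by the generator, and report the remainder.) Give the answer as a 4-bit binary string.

1100

Append 4 zeros: 11011100000. Divide by 11001 (XOR where the leading bit is 1):
  pos 0: 11011 XOR 11001 = 00010
  pos 3: 10100 XOR 11001 = 01101
  pos 4: 11010 XOR 11001 = 00011
Remainder (last 4 bits) = 1100. This is the CRC / FCS.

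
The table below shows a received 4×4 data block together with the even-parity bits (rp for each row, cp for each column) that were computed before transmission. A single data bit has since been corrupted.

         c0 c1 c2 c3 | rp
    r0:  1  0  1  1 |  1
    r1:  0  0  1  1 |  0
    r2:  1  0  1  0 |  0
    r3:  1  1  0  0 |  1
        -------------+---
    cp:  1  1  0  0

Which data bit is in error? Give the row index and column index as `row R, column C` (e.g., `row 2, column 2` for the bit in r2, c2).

row 3, column 2

Recompute each row's even parity and compare to rp:
  r0: data parity 1, sent rp 1 → ok
  r1: data parity 0, sent rp 0 → ok
  r2: data parity 0, sent rp 0 → ok
  r3: data parity 0, sent rp 1 → mismatch
Recompute each column's even parity and compare to cp:
  c0: data parity 1, sent cp 1 → ok
  c1: data parity 1, sent cp 1 → ok
  c2: data parity 1, sent cp 0 → mismatch
  c3: data parity 0, sent cp 0 → ok
Exactly one row (r3) and one column (c2) fail → the flipped bit is at their intersection.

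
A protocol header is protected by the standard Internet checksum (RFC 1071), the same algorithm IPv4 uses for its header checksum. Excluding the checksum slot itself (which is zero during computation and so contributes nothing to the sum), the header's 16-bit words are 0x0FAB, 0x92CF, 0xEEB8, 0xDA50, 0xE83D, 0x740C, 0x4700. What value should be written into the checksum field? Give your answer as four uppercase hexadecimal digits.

One's-complement addition (fold any carry out of bit 15 back into bit 0):
  0x0FAB + 0x92CF = 0x0A27A
  0xA27A + 0xEEB8 = 0x19132 → wrap carry → 0x9133
  0x9133 + 0xDA50 = 0x16B83 → wrap carry → 0x6B84
  0x6B84 + 0xE83D = 0x153C1 → wrap carry → 0x53C2
  0x53C2 + 0x740C = 0x0C7CE
  0xC7CE + 0x4700 = 0x10ECE → wrap carry → 0x0ECF
One's-complement sum = 0x0ECF.
Checksum = ~0x0ECF & 0xFFFF = 0xF130.

F130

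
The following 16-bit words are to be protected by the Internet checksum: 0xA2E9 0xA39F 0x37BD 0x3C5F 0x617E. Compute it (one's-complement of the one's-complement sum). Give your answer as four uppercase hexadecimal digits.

E3DB

One's-complement addition (fold any carry out of bit 15 back into bit 0):
  0xA2E9 + 0xA39F = 0x14688 → wrap carry → 0x4689
  0x4689 + 0x37BD = 0x07E46
  0x7E46 + 0x3C5F = 0x0BAA5
  0xBAA5 + 0x617E = 0x11C23 → wrap carry → 0x1C24
One's-complement sum = 0x1C24.
Checksum = ~0x1C24 & 0xFFFF = 0xE3DB.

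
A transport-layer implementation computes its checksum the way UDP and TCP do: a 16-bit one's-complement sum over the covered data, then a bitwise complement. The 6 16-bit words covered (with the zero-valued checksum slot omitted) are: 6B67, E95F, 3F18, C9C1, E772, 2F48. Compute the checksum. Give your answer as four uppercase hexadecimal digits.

One's-complement addition (fold any carry out of bit 15 back into bit 0):
  0x6B67 + 0xE95F = 0x154C6 → wrap carry → 0x54C7
  0x54C7 + 0x3F18 = 0x093DF
  0x93DF + 0xC9C1 = 0x15DA0 → wrap carry → 0x5DA1
  0x5DA1 + 0xE772 = 0x14513 → wrap carry → 0x4514
  0x4514 + 0x2F48 = 0x0745C
One's-complement sum = 0x745C.
Checksum = ~0x745C & 0xFFFF = 0x8BA3.

8BA3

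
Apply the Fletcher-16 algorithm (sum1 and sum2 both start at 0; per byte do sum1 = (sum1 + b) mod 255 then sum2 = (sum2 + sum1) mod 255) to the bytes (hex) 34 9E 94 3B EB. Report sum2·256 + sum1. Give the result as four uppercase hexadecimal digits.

Running sums (mod 255):
  after byte 0 (34): sum1=52, sum2=52
  after byte 1 (9E): sum1=210, sum2=7
  after byte 2 (94): sum1=103, sum2=110
  after byte 3 (3B): sum1=162, sum2=17
  after byte 4 (EB): sum1=142, sum2=159
Checksum = sum2·256 + sum1 = 159·256 + 142 = 40846 = 0x9F8E.

9F8E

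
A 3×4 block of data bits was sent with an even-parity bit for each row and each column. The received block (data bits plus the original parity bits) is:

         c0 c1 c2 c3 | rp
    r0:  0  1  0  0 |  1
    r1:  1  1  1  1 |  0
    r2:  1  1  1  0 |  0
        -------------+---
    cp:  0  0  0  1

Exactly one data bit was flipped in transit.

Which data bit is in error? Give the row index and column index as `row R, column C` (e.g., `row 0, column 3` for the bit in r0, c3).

Recompute each row's even parity and compare to rp:
  r0: data parity 1, sent rp 1 → ok
  r1: data parity 0, sent rp 0 → ok
  r2: data parity 1, sent rp 0 → mismatch
Recompute each column's even parity and compare to cp:
  c0: data parity 0, sent cp 0 → ok
  c1: data parity 1, sent cp 0 → mismatch
  c2: data parity 0, sent cp 0 → ok
  c3: data parity 1, sent cp 1 → ok
Exactly one row (r2) and one column (c1) fail → the flipped bit is at their intersection.

row 2, column 1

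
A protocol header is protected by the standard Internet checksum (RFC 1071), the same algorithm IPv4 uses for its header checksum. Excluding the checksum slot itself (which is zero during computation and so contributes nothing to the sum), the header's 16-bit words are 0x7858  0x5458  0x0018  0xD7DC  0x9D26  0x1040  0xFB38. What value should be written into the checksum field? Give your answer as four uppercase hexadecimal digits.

One's-complement addition (fold any carry out of bit 15 back into bit 0):
  0x7858 + 0x5458 = 0x0CCB0
  0xCCB0 + 0x0018 = 0x0CCC8
  0xCCC8 + 0xD7DC = 0x1A4A4 → wrap carry → 0xA4A5
  0xA4A5 + 0x9D26 = 0x141CB → wrap carry → 0x41CC
  0x41CC + 0x1040 = 0x0520C
  0x520C + 0xFB38 = 0x14D44 → wrap carry → 0x4D45
One's-complement sum = 0x4D45.
Checksum = ~0x4D45 & 0xFFFF = 0xB2BA.

B2BA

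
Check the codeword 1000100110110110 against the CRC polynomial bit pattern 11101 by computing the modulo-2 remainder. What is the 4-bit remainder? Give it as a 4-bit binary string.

0000

Modulo-2 division of 1000100110110110 by 11101:
  pos 0: 10001 XOR 11101 = 01100
  pos 1: 11000 XOR 11101 = 00101
  pos 3: 10101 XOR 11101 = 01000
  pos 4: 10001 XOR 11101 = 01100
  pos 5: 11000 XOR 11101 = 00101
  pos 7: 10111 XOR 11101 = 01010
  pos 8: 10100 XOR 11101 = 01001
  pos 9: 10011 XOR 11101 = 01110
  pos 10: 11101 XOR 11101 = 00000
Remainder = 0000 (zero — the frame passes the CRC check).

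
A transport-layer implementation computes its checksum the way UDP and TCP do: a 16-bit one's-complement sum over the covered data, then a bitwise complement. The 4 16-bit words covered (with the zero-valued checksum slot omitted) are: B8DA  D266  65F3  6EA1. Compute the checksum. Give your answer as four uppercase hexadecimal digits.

A029

One's-complement addition (fold any carry out of bit 15 back into bit 0):
  0xB8DA + 0xD266 = 0x18B40 → wrap carry → 0x8B41
  0x8B41 + 0x65F3 = 0x0F134
  0xF134 + 0x6EA1 = 0x15FD5 → wrap carry → 0x5FD6
One's-complement sum = 0x5FD6.
Checksum = ~0x5FD6 & 0xFFFF = 0xA029.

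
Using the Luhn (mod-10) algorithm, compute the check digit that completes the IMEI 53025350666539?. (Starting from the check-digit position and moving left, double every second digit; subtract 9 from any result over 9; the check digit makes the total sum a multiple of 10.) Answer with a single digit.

1

Partial digits right→left: 9 3 5 6 6 6 0 5 3 5 2 0 3 5
Double every second digit counting from the check-digit position (so the 1st, 3rd, 5th, ... of the partial from the right).
  doubled (with −9 where >9): 9 1 3 0 6 4 6 → sum 29
  kept as-is: 3 6 6 5 5 0 5 → sum 30
Total = 29 + 30 = 59.
Check digit = (10 − (59 mod 10)) mod 10 = 1.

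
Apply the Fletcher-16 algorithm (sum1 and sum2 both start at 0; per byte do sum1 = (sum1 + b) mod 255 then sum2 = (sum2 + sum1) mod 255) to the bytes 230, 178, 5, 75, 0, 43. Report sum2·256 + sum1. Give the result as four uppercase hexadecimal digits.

0815

Running sums (mod 255):
  after byte 0 (230): sum1=230, sum2=230
  after byte 1 (178): sum1=153, sum2=128
  after byte 2 (5): sum1=158, sum2=31
  after byte 3 (75): sum1=233, sum2=9
  after byte 4 (0): sum1=233, sum2=242
  after byte 5 (43): sum1=21, sum2=8
Checksum = sum2·256 + sum1 = 8·256 + 21 = 2069 = 0x0815.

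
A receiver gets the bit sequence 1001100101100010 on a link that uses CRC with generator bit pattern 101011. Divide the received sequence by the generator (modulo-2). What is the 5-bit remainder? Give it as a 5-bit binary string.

00111

Modulo-2 division of 1001100101100010 by 101011:
  pos 0: 100110 XOR 101011 = 001101
  pos 2: 110101 XOR 101011 = 011110
  pos 3: 111100 XOR 101011 = 010111
  pos 4: 101111 XOR 101011 = 000100
  pos 7: 100100 XOR 101011 = 001111
  pos 9: 111101 XOR 101011 = 010110
  pos 10: 101100 XOR 101011 = 000111
Remainder = 00111 (nonzero — an error is detected).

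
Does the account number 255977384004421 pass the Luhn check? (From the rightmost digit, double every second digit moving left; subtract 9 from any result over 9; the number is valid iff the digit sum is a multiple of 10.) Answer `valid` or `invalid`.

From the right, keep odd positions and double even positions (subtract 9 from any doubled value over 9):
  doubled (positions 2,4,...): 4 8 0 7 5 9 1 → sum 34
  kept (positions 1,3,...): 1 4 0 4 3 7 5 2 → sum 26
Total = 60.
60 mod 10 = 0, so the number is valid.

valid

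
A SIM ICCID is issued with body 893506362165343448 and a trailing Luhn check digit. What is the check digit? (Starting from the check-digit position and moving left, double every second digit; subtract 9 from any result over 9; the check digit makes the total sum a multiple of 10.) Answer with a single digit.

6

Partial digits right→left: 8 4 4 3 4 3 5 6 1 2 6 3 6 0 5 3 9 8
Double every second digit counting from the check-digit position (so the 1st, 3rd, 5th, ... of the partial from the right).
  doubled (with −9 where >9): 7 8 8 1 2 3 3 1 9 → sum 42
  kept as-is: 4 3 3 6 2 3 0 3 8 → sum 32
Total = 42 + 32 = 74.
Check digit = (10 − (74 mod 10)) mod 10 = 6.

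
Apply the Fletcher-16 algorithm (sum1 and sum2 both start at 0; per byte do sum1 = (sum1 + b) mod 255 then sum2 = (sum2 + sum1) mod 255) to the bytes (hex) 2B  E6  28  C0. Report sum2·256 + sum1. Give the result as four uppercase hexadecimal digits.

72FA

Running sums (mod 255):
  after byte 0 (2B): sum1=43, sum2=43
  after byte 1 (E6): sum1=18, sum2=61
  after byte 2 (28): sum1=58, sum2=119
  after byte 3 (C0): sum1=250, sum2=114
Checksum = sum2·256 + sum1 = 114·256 + 250 = 29434 = 0x72FA.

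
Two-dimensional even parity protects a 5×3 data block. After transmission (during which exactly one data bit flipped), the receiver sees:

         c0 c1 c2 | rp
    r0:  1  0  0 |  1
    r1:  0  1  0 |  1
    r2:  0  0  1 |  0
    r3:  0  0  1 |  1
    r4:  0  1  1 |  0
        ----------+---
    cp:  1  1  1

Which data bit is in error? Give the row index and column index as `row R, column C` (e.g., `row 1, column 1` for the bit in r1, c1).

row 2, column 1

Recompute each row's even parity and compare to rp:
  r0: data parity 1, sent rp 1 → ok
  r1: data parity 1, sent rp 1 → ok
  r2: data parity 1, sent rp 0 → mismatch
  r3: data parity 1, sent rp 1 → ok
  r4: data parity 0, sent rp 0 → ok
Recompute each column's even parity and compare to cp:
  c0: data parity 1, sent cp 1 → ok
  c1: data parity 0, sent cp 1 → mismatch
  c2: data parity 1, sent cp 1 → ok
Exactly one row (r2) and one column (c1) fail → the flipped bit is at their intersection.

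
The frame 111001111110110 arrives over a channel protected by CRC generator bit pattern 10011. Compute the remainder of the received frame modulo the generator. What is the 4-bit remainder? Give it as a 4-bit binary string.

Modulo-2 division of 111001111110110 by 10011:
  pos 0: 11100 XOR 10011 = 01111
  pos 1: 11111 XOR 10011 = 01100
  pos 2: 11001 XOR 10011 = 01010
  pos 3: 10101 XOR 10011 = 00110
  pos 5: 11011 XOR 10011 = 01000
  pos 6: 10001 XOR 10011 = 00010
  pos 9: 10011 XOR 10011 = 00000
Remainder = 0000 (zero — the frame passes the CRC check).

0000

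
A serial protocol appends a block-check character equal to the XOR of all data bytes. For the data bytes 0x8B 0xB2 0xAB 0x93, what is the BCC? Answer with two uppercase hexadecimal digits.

01

XOR the bytes together:
  start with 0x8B
  0x8B ⊕ 0xB2 = 0x39
  0x39 ⊕ 0xAB = 0x92
  0x92 ⊕ 0x93 = 0x01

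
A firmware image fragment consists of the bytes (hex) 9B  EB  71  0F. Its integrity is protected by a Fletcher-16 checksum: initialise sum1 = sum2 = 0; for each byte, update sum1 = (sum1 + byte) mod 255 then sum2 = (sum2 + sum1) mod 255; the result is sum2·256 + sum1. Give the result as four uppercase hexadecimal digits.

2408

Running sums (mod 255):
  after byte 0 (9B): sum1=155, sum2=155
  after byte 1 (EB): sum1=135, sum2=35
  after byte 2 (71): sum1=248, sum2=28
  after byte 3 (0F): sum1=8, sum2=36
Checksum = sum2·256 + sum1 = 36·256 + 8 = 9224 = 0x2408.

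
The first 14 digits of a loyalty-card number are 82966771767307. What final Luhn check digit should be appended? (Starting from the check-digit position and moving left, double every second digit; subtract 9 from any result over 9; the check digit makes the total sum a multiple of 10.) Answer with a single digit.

8

Partial digits right→left: 7 0 3 7 6 7 1 7 7 6 6 9 2 8
Double every second digit counting from the check-digit position (so the 1st, 3rd, 5th, ... of the partial from the right).
  doubled (with −9 where >9): 5 6 3 2 5 3 4 → sum 28
  kept as-is: 0 7 7 7 6 9 8 → sum 44
Total = 28 + 44 = 72.
Check digit = (10 − (72 mod 10)) mod 10 = 8.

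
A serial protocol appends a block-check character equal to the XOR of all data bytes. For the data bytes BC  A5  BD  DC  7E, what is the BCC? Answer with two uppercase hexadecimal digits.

XOR the bytes together:
  start with 0xBC
  0xBC ⊕ 0xA5 = 0x19
  0x19 ⊕ 0xBD = 0xA4
  0xA4 ⊕ 0xDC = 0x78
  0x78 ⊕ 0x7E = 0x06

06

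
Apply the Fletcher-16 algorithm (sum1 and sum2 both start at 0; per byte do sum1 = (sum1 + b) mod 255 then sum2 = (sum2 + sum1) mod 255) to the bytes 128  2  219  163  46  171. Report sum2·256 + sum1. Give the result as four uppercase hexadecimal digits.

6FDB

Running sums (mod 255):
  after byte 0 (128): sum1=128, sum2=128
  after byte 1 (2): sum1=130, sum2=3
  after byte 2 (219): sum1=94, sum2=97
  after byte 3 (163): sum1=2, sum2=99
  after byte 4 (46): sum1=48, sum2=147
  after byte 5 (171): sum1=219, sum2=111
Checksum = sum2·256 + sum1 = 111·256 + 219 = 28635 = 0x6FDB.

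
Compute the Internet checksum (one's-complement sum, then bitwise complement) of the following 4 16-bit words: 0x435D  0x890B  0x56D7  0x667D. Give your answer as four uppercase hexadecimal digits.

7642

One's-complement addition (fold any carry out of bit 15 back into bit 0):
  0x435D + 0x890B = 0x0CC68
  0xCC68 + 0x56D7 = 0x1233F → wrap carry → 0x2340
  0x2340 + 0x667D = 0x089BD
One's-complement sum = 0x89BD.
Checksum = ~0x89BD & 0xFFFF = 0x7642.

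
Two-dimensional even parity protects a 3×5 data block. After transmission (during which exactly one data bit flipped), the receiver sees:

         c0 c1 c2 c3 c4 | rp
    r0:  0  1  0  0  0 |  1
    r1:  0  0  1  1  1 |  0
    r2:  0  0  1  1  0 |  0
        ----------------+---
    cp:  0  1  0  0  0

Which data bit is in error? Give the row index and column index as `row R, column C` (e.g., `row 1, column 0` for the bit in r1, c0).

Recompute each row's even parity and compare to rp:
  r0: data parity 1, sent rp 1 → ok
  r1: data parity 1, sent rp 0 → mismatch
  r2: data parity 0, sent rp 0 → ok
Recompute each column's even parity and compare to cp:
  c0: data parity 0, sent cp 0 → ok
  c1: data parity 1, sent cp 1 → ok
  c2: data parity 0, sent cp 0 → ok
  c3: data parity 0, sent cp 0 → ok
  c4: data parity 1, sent cp 0 → mismatch
Exactly one row (r1) and one column (c4) fail → the flipped bit is at their intersection.

row 1, column 4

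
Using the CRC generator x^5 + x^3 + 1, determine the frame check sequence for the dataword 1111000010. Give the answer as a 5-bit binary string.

Append 5 zeros: 111100001000000. Divide by 101001 (XOR where the leading bit is 1):
  pos 0: 111100 XOR 101001 = 010101
  pos 1: 101010 XOR 101001 = 000011
  pos 5: 110100 XOR 101001 = 011101
  pos 6: 111010 XOR 101001 = 010011
  pos 7: 100110 XOR 101001 = 001111
  pos 9: 111100 XOR 101001 = 010101
Remainder (last 5 bits) = 10101. This is the CRC / FCS.

10101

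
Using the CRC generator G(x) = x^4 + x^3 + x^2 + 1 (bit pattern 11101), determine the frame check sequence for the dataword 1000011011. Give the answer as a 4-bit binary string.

0111

Append 4 zeros: 10000110110000. Divide by 11101 (XOR where the leading bit is 1):
  pos 0: 10000 XOR 11101 = 01101
  pos 1: 11011 XOR 11101 = 00110
  pos 3: 11010 XOR 11101 = 00111
  pos 5: 11111 XOR 11101 = 00010
  pos 8: 10000 XOR 11101 = 01101
  pos 9: 11010 XOR 11101 = 00111
Remainder (last 4 bits) = 0111. This is the CRC / FCS.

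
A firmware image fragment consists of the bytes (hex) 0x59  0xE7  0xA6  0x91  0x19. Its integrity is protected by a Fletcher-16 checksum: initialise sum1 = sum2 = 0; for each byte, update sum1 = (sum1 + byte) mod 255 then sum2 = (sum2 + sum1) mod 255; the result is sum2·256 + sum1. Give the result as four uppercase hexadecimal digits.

Running sums (mod 255):
  after byte 0 (0x59): sum1=89, sum2=89
  after byte 1 (0xE7): sum1=65, sum2=154
  after byte 2 (0xA6): sum1=231, sum2=130
  after byte 3 (0x91): sum1=121, sum2=251
  after byte 4 (0x19): sum1=146, sum2=142
Checksum = sum2·256 + sum1 = 142·256 + 146 = 36498 = 0x8E92.

8E92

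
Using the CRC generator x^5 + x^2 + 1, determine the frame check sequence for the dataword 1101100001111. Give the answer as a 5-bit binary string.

Append 5 zeros: 110110000111100000. Divide by 100101 (XOR where the leading bit is 1):
  pos 0: 110110 XOR 100101 = 010011
  pos 1: 100110 XOR 100101 = 000011
  pos 5: 110011 XOR 100101 = 010110
  pos 6: 101101 XOR 100101 = 001000
  pos 8: 100010 XOR 100101 = 000111
  pos 11: 111000 XOR 100101 = 011101
  pos 12: 111010 XOR 100101 = 011111
Remainder (last 5 bits) = 11111. This is the CRC / FCS.

11111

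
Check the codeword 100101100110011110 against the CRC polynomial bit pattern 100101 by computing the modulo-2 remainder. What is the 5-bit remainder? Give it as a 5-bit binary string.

00000

Modulo-2 division of 100101100110011110 by 100101:
  pos 0: 100101 XOR 100101 = 000000
  pos 6: 100110 XOR 100101 = 000011
  pos 10: 110111 XOR 100101 = 010010
  pos 11: 100101 XOR 100101 = 000000
Remainder = 00000 (zero — the frame passes the CRC check).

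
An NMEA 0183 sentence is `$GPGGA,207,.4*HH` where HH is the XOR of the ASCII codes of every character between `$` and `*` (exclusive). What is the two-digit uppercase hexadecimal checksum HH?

XOR the ASCII codes of the payload characters:
  'G' = 0x47 → acc = 0x47
  'P' = 0x50 → acc = 0x17
  'G' = 0x47 → acc = 0x50
  'G' = 0x47 → acc = 0x17
  'A' = 0x41 → acc = 0x56
  ',' = 0x2C → acc = 0x7A
  '2' = 0x32 → acc = 0x48
  '0' = 0x30 → acc = 0x78
  '7' = 0x37 → acc = 0x4F
  ',' = 0x2C → acc = 0x63
  '.' = 0x2E → acc = 0x4D
  '4' = 0x34 → acc = 0x79
Checksum = 0x79.

79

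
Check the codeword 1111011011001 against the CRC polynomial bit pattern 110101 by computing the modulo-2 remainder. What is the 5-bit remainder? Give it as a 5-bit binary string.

Modulo-2 division of 1111011011001 by 110101:
  pos 0: 111101 XOR 110101 = 001000
  pos 2: 100010 XOR 110101 = 010111
  pos 3: 101111 XOR 110101 = 011010
  pos 4: 110101 XOR 110101 = 000000
Remainder = 00001 (nonzero — an error is detected).

00001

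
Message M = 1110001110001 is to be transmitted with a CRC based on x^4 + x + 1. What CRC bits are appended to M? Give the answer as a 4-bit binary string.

Append 4 zeros: 11100011100010000. Divide by 10011 (XOR where the leading bit is 1):
  pos 0: 11100 XOR 10011 = 01111
  pos 1: 11110 XOR 10011 = 01101
  pos 2: 11011 XOR 10011 = 01000
  pos 3: 10001 XOR 10011 = 00010
  pos 6: 10100 XOR 10011 = 00111
  pos 8: 11101 XOR 10011 = 01110
  pos 9: 11100 XOR 10011 = 01111
  pos 10: 11110 XOR 10011 = 01101
  pos 11: 11010 XOR 10011 = 01001
  pos 12: 10010 XOR 10011 = 00001
Remainder (last 4 bits) = 0001. This is the CRC / FCS.

0001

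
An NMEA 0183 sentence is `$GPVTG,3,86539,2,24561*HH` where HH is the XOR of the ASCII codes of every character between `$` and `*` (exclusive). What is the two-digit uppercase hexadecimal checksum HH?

56

XOR the ASCII codes of the payload characters:
  'G' = 0x47 → acc = 0x47
  'P' = 0x50 → acc = 0x17
  'V' = 0x56 → acc = 0x41
  'T' = 0x54 → acc = 0x15
  'G' = 0x47 → acc = 0x52
  ',' = 0x2C → acc = 0x7E
  '3' = 0x33 → acc = 0x4D
  ',' = 0x2C → acc = 0x61
  '8' = 0x38 → acc = 0x59
  '6' = 0x36 → acc = 0x6F
  '5' = 0x35 → acc = 0x5A
  '3' = 0x33 → acc = 0x69
  '9' = 0x39 → acc = 0x50
  ',' = 0x2C → acc = 0x7C
  '2' = 0x32 → acc = 0x4E
  ',' = 0x2C → acc = 0x62
  '2' = 0x32 → acc = 0x50
  '4' = 0x34 → acc = 0x64
  '5' = 0x35 → acc = 0x51
  '6' = 0x36 → acc = 0x67
  '1' = 0x31 → acc = 0x56
Checksum = 0x56.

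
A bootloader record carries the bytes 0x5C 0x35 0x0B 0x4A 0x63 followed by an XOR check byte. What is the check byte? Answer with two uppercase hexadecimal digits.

XOR the bytes together:
  start with 0x5C
  0x5C ⊕ 0x35 = 0x69
  0x69 ⊕ 0x0B = 0x62
  0x62 ⊕ 0x4A = 0x28
  0x28 ⊕ 0x63 = 0x4B

4B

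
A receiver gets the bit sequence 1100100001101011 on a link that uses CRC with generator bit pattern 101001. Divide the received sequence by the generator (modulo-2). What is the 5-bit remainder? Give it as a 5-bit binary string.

11010

Modulo-2 division of 1100100001101011 by 101001:
  pos 0: 110010 XOR 101001 = 011011
  pos 1: 110110 XOR 101001 = 011111
  pos 2: 111110 XOR 101001 = 010111
  pos 3: 101110 XOR 101001 = 000111
  pos 6: 111110 XOR 101001 = 010111
  pos 7: 101111 XOR 101001 = 000110
  pos 10: 110011 XOR 101001 = 011010
Remainder = 11010 (nonzero — an error is detected).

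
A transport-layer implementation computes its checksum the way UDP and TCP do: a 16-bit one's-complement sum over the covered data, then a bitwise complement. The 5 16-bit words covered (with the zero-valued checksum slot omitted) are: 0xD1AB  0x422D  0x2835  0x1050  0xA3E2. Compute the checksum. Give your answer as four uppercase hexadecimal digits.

0FBF

One's-complement addition (fold any carry out of bit 15 back into bit 0):
  0xD1AB + 0x422D = 0x113D8 → wrap carry → 0x13D9
  0x13D9 + 0x2835 = 0x03C0E
  0x3C0E + 0x1050 = 0x04C5E
  0x4C5E + 0xA3E2 = 0x0F040
One's-complement sum = 0xF040.
Checksum = ~0xF040 & 0xFFFF = 0x0FBF.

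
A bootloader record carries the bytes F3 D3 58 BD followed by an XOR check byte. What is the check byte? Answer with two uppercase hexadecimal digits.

C5

XOR the bytes together:
  start with 0xF3
  0xF3 ⊕ 0xD3 = 0x20
  0x20 ⊕ 0x58 = 0x78
  0x78 ⊕ 0xBD = 0xC5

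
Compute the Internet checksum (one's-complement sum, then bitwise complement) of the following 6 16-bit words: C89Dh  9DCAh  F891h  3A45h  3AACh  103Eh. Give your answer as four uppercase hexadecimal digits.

One's-complement addition (fold any carry out of bit 15 back into bit 0):
  0xC89D + 0x9DCA = 0x16667 → wrap carry → 0x6668
  0x6668 + 0xF891 = 0x15EF9 → wrap carry → 0x5EFA
  0x5EFA + 0x3A45 = 0x0993F
  0x993F + 0x3AAC = 0x0D3EB
  0xD3EB + 0x103E = 0x0E429
One's-complement sum = 0xE429.
Checksum = ~0xE429 & 0xFFFF = 0x1BD6.

1BD6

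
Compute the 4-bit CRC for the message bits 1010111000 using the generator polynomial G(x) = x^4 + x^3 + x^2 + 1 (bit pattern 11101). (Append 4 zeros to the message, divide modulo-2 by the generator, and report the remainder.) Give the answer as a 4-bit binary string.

Append 4 zeros: 10101110000000. Divide by 11101 (XOR where the leading bit is 1):
  pos 0: 10101 XOR 11101 = 01000
  pos 1: 10001 XOR 11101 = 01100
  pos 2: 11001 XOR 11101 = 00100
  pos 4: 10000 XOR 11101 = 01101
  pos 5: 11010 XOR 11101 = 00111
  pos 7: 11100 XOR 11101 = 00001
Remainder (last 4 bits) = 0100. This is the CRC / FCS.

0100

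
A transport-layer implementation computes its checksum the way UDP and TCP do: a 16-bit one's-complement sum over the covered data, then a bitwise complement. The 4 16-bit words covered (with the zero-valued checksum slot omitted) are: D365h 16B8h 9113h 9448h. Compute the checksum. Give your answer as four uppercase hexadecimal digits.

One's-complement addition (fold any carry out of bit 15 back into bit 0):
  0xD365 + 0x16B8 = 0x0EA1D
  0xEA1D + 0x9113 = 0x17B30 → wrap carry → 0x7B31
  0x7B31 + 0x9448 = 0x10F79 → wrap carry → 0x0F7A
One's-complement sum = 0x0F7A.
Checksum = ~0x0F7A & 0xFFFF = 0xF085.

F085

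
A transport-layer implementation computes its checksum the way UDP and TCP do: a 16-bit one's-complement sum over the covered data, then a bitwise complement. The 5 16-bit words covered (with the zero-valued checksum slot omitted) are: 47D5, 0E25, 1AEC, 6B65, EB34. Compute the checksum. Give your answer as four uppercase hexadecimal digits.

387F

One's-complement addition (fold any carry out of bit 15 back into bit 0):
  0x47D5 + 0x0E25 = 0x055FA
  0x55FA + 0x1AEC = 0x070E6
  0x70E6 + 0x6B65 = 0x0DC4B
  0xDC4B + 0xEB34 = 0x1C77F → wrap carry → 0xC780
One's-complement sum = 0xC780.
Checksum = ~0xC780 & 0xFFFF = 0x387F.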